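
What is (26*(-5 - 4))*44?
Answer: -10296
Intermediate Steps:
(26*(-5 - 4))*44 = (26*(-9))*44 = -234*44 = -10296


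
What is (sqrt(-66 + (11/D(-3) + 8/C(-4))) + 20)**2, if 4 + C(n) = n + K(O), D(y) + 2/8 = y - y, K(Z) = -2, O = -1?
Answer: (100 + I*sqrt(2770))**2/25 ≈ 289.2 + 421.05*I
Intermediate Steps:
D(y) = -1/4 (D(y) = -1/4 + (y - y) = -1/4 + 0 = -1/4)
C(n) = -6 + n (C(n) = -4 + (n - 2) = -4 + (-2 + n) = -6 + n)
(sqrt(-66 + (11/D(-3) + 8/C(-4))) + 20)**2 = (sqrt(-66 + (11/(-1/4) + 8/(-6 - 4))) + 20)**2 = (sqrt(-66 + (11*(-4) + 8/(-10))) + 20)**2 = (sqrt(-66 + (-44 + 8*(-1/10))) + 20)**2 = (sqrt(-66 + (-44 - 4/5)) + 20)**2 = (sqrt(-66 - 224/5) + 20)**2 = (sqrt(-554/5) + 20)**2 = (I*sqrt(2770)/5 + 20)**2 = (20 + I*sqrt(2770)/5)**2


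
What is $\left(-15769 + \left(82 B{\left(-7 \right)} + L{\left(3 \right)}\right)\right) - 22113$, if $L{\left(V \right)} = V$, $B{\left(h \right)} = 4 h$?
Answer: $-40175$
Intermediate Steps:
$\left(-15769 + \left(82 B{\left(-7 \right)} + L{\left(3 \right)}\right)\right) - 22113 = \left(-15769 + \left(82 \cdot 4 \left(-7\right) + 3\right)\right) - 22113 = \left(-15769 + \left(82 \left(-28\right) + 3\right)\right) - 22113 = \left(-15769 + \left(-2296 + 3\right)\right) - 22113 = \left(-15769 - 2293\right) - 22113 = -18062 - 22113 = -40175$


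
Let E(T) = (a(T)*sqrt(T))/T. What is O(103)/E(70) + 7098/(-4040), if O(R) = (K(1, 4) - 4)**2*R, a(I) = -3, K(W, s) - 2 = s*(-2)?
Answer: -3549/2020 - 10300*sqrt(70)/3 ≈ -28727.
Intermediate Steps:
K(W, s) = 2 - 2*s (K(W, s) = 2 + s*(-2) = 2 - 2*s)
O(R) = 100*R (O(R) = ((2 - 2*4) - 4)**2*R = ((2 - 8) - 4)**2*R = (-6 - 4)**2*R = (-10)**2*R = 100*R)
E(T) = -3/sqrt(T) (E(T) = (-3*sqrt(T))/T = -3/sqrt(T))
O(103)/E(70) + 7098/(-4040) = (100*103)/((-3*sqrt(70)/70)) + 7098/(-4040) = 10300/((-3*sqrt(70)/70)) + 7098*(-1/4040) = 10300/((-3*sqrt(70)/70)) - 3549/2020 = 10300*(-sqrt(70)/3) - 3549/2020 = -10300*sqrt(70)/3 - 3549/2020 = -3549/2020 - 10300*sqrt(70)/3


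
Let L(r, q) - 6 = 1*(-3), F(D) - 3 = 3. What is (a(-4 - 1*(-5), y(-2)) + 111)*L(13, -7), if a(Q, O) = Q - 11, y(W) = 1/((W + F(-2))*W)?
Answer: 303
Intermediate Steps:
F(D) = 6 (F(D) = 3 + 3 = 6)
L(r, q) = 3 (L(r, q) = 6 + 1*(-3) = 6 - 3 = 3)
y(W) = 1/(W*(6 + W)) (y(W) = 1/((W + 6)*W) = 1/((6 + W)*W) = 1/(W*(6 + W)))
a(Q, O) = -11 + Q
(a(-4 - 1*(-5), y(-2)) + 111)*L(13, -7) = ((-11 + (-4 - 1*(-5))) + 111)*3 = ((-11 + (-4 + 5)) + 111)*3 = ((-11 + 1) + 111)*3 = (-10 + 111)*3 = 101*3 = 303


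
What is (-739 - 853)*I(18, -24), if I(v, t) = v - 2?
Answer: -25472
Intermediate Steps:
I(v, t) = -2 + v
(-739 - 853)*I(18, -24) = (-739 - 853)*(-2 + 18) = -1592*16 = -25472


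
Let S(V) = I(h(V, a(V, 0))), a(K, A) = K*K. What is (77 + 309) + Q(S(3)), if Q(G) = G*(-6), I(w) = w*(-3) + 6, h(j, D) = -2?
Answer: 314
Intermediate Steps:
a(K, A) = K²
I(w) = 6 - 3*w (I(w) = -3*w + 6 = 6 - 3*w)
S(V) = 12 (S(V) = 6 - 3*(-2) = 6 + 6 = 12)
Q(G) = -6*G
(77 + 309) + Q(S(3)) = (77 + 309) - 6*12 = 386 - 72 = 314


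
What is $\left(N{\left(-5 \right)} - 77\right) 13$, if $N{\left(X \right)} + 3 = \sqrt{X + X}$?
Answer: $-1040 + 13 i \sqrt{10} \approx -1040.0 + 41.11 i$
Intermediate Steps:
$N{\left(X \right)} = -3 + \sqrt{2} \sqrt{X}$ ($N{\left(X \right)} = -3 + \sqrt{X + X} = -3 + \sqrt{2 X} = -3 + \sqrt{2} \sqrt{X}$)
$\left(N{\left(-5 \right)} - 77\right) 13 = \left(\left(-3 + \sqrt{2} \sqrt{-5}\right) - 77\right) 13 = \left(\left(-3 + \sqrt{2} i \sqrt{5}\right) - 77\right) 13 = \left(\left(-3 + i \sqrt{10}\right) - 77\right) 13 = \left(-80 + i \sqrt{10}\right) 13 = -1040 + 13 i \sqrt{10}$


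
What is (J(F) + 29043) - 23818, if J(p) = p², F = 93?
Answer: 13874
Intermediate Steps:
(J(F) + 29043) - 23818 = (93² + 29043) - 23818 = (8649 + 29043) - 23818 = 37692 - 23818 = 13874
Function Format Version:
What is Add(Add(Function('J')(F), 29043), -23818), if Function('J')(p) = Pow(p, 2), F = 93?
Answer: 13874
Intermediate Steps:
Add(Add(Function('J')(F), 29043), -23818) = Add(Add(Pow(93, 2), 29043), -23818) = Add(Add(8649, 29043), -23818) = Add(37692, -23818) = 13874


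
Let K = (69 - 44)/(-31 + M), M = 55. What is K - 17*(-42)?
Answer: 17161/24 ≈ 715.04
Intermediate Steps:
K = 25/24 (K = (69 - 44)/(-31 + 55) = 25/24 ≈ 1.0417)
K - 17*(-42) = 25/24 - 17*(-42) = 25/24 + 714 = 17161/24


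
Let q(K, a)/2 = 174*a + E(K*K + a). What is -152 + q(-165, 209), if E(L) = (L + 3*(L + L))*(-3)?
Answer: -1079648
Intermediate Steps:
E(L) = -21*L (E(L) = (L + 3*(2*L))*(-3) = (L + 6*L)*(-3) = (7*L)*(-3) = -21*L)
q(K, a) = -42*K² + 306*a (q(K, a) = 2*(174*a - 21*(K*K + a)) = 2*(174*a - 21*(K² + a)) = 2*(174*a - 21*(a + K²)) = 2*(174*a + (-21*a - 21*K²)) = 2*(-21*K² + 153*a) = -42*K² + 306*a)
-152 + q(-165, 209) = -152 + (-42*(-165)² + 306*209) = -152 + (-42*27225 + 63954) = -152 + (-1143450 + 63954) = -152 - 1079496 = -1079648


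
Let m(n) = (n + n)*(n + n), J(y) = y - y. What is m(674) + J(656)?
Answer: 1817104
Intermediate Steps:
J(y) = 0
m(n) = 4*n² (m(n) = (2*n)*(2*n) = 4*n²)
m(674) + J(656) = 4*674² + 0 = 4*454276 + 0 = 1817104 + 0 = 1817104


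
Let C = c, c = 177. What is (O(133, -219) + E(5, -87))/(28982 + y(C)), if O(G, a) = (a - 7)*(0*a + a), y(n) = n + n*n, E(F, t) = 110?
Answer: 12401/15122 ≈ 0.82006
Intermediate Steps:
C = 177
y(n) = n + n²
O(G, a) = a*(-7 + a) (O(G, a) = (-7 + a)*(0 + a) = (-7 + a)*a = a*(-7 + a))
(O(133, -219) + E(5, -87))/(28982 + y(C)) = (-219*(-7 - 219) + 110)/(28982 + 177*(1 + 177)) = (-219*(-226) + 110)/(28982 + 177*178) = (49494 + 110)/(28982 + 31506) = 49604/60488 = 49604*(1/60488) = 12401/15122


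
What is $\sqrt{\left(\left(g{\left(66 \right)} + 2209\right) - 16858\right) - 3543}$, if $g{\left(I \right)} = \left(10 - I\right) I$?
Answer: $24 i \sqrt{38} \approx 147.95 i$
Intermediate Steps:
$g{\left(I \right)} = I \left(10 - I\right)$
$\sqrt{\left(\left(g{\left(66 \right)} + 2209\right) - 16858\right) - 3543} = \sqrt{\left(\left(66 \left(10 - 66\right) + 2209\right) - 16858\right) - 3543} = \sqrt{\left(\left(66 \left(-56\right) + 2209\right) - 16858\right) - 3543} = \sqrt{\left(\left(-3696 + 2209\right) - 16858\right) - 3543} = \sqrt{\left(-1487 - 16858\right) - 3543} = \sqrt{-18345 - 3543} = \sqrt{-21888} = 24 i \sqrt{38}$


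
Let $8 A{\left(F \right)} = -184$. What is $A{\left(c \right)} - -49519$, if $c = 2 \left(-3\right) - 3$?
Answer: $49496$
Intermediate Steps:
$c = -9$ ($c = -6 - 3 = -9$)
$A{\left(F \right)} = -23$ ($A{\left(F \right)} = \frac{1}{8} \left(-184\right) = -23$)
$A{\left(c \right)} - -49519 = -23 - -49519 = -23 + 49519 = 49496$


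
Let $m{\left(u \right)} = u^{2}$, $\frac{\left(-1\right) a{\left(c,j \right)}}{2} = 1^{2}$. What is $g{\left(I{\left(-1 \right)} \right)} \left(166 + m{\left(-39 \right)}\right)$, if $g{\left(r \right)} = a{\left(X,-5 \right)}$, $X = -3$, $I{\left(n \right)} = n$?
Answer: $-3374$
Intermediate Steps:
$a{\left(c,j \right)} = -2$ ($a{\left(c,j \right)} = - 2 \cdot 1^{2} = \left(-2\right) 1 = -2$)
$g{\left(r \right)} = -2$
$g{\left(I{\left(-1 \right)} \right)} \left(166 + m{\left(-39 \right)}\right) = - 2 \left(166 + \left(-39\right)^{2}\right) = - 2 \left(166 + 1521\right) = \left(-2\right) 1687 = -3374$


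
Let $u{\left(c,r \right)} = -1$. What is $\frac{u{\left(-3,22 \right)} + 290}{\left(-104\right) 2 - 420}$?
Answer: $- \frac{289}{628} \approx -0.46019$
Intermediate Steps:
$\frac{u{\left(-3,22 \right)} + 290}{\left(-104\right) 2 - 420} = \frac{-1 + 290}{\left(-104\right) 2 - 420} = \frac{289}{-208 - 420} = \frac{289}{-628} = 289 \left(- \frac{1}{628}\right) = - \frac{289}{628}$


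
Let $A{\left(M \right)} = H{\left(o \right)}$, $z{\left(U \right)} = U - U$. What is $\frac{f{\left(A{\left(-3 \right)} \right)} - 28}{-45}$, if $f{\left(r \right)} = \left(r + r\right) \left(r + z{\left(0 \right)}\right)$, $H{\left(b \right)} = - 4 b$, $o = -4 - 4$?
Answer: $- \frac{404}{9} \approx -44.889$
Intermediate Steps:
$z{\left(U \right)} = 0$
$o = -8$ ($o = -4 - 4 = -8$)
$A{\left(M \right)} = 32$ ($A{\left(M \right)} = \left(-4\right) \left(-8\right) = 32$)
$f{\left(r \right)} = 2 r^{2}$ ($f{\left(r \right)} = \left(r + r\right) \left(r + 0\right) = 2 r r = 2 r^{2}$)
$\frac{f{\left(A{\left(-3 \right)} \right)} - 28}{-45} = \frac{2 \cdot 32^{2} - 28}{-45} = \left(2 \cdot 1024 - 28\right) \left(- \frac{1}{45}\right) = \left(2048 - 28\right) \left(- \frac{1}{45}\right) = 2020 \left(- \frac{1}{45}\right) = - \frac{404}{9}$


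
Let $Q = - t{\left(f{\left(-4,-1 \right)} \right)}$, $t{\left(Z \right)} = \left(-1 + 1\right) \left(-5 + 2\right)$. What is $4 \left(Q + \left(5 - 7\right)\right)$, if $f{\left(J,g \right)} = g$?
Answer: $-8$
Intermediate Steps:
$t{\left(Z \right)} = 0$ ($t{\left(Z \right)} = 0 \left(-3\right) = 0$)
$Q = 0$ ($Q = \left(-1\right) 0 = 0$)
$4 \left(Q + \left(5 - 7\right)\right) = 4 \left(0 + \left(5 - 7\right)\right) = 4 \left(0 - 2\right) = 4 \left(-2\right) = -8$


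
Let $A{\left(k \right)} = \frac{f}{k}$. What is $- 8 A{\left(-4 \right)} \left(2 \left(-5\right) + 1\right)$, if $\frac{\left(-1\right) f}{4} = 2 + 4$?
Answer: $432$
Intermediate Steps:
$f = -24$ ($f = - 4 \left(2 + 4\right) = \left(-4\right) 6 = -24$)
$A{\left(k \right)} = - \frac{24}{k}$
$- 8 A{\left(-4 \right)} \left(2 \left(-5\right) + 1\right) = - 8 \left(- \frac{24}{-4}\right) \left(2 \left(-5\right) + 1\right) = - 8 \left(\left(-24\right) \left(- \frac{1}{4}\right)\right) \left(-10 + 1\right) = \left(-8\right) 6 \left(-9\right) = \left(-48\right) \left(-9\right) = 432$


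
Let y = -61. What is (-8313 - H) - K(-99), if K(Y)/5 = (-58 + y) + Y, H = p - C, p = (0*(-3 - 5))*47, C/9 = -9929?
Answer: -96584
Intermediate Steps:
C = -89361 (C = 9*(-9929) = -89361)
p = 0 (p = (0*(-8))*47 = 0*47 = 0)
H = 89361 (H = 0 - 1*(-89361) = 0 + 89361 = 89361)
K(Y) = -595 + 5*Y (K(Y) = 5*((-58 - 61) + Y) = 5*(-119 + Y) = -595 + 5*Y)
(-8313 - H) - K(-99) = (-8313 - 1*89361) - (-595 + 5*(-99)) = (-8313 - 89361) - (-595 - 495) = -97674 - 1*(-1090) = -97674 + 1090 = -96584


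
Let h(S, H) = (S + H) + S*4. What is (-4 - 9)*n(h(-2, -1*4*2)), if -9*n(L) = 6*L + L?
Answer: -182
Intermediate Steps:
h(S, H) = H + 5*S (h(S, H) = (H + S) + 4*S = H + 5*S)
n(L) = -7*L/9 (n(L) = -(6*L + L)/9 = -7*L/9)
(-4 - 9)*n(h(-2, -1*4*2)) = (-4 - 9)*(-7*(-1*4*2 + 5*(-2))/9) = -(-91)*(-4*2 - 10)/9 = -(-91)*(-8 - 10)/9 = -(-91)*(-18)/9 = -13*14 = -182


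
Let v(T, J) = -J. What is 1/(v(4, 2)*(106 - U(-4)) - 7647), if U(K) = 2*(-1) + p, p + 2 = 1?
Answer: -1/7865 ≈ -0.00012715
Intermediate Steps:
p = -1 (p = -2 + 1 = -1)
U(K) = -3 (U(K) = 2*(-1) - 1 = -2 - 1 = -3)
1/(v(4, 2)*(106 - U(-4)) - 7647) = 1/((-1*2)*(106 - 1*(-3)) - 7647) = 1/(-2*(106 + 3) - 7647) = 1/(-2*109 - 7647) = 1/(-218 - 7647) = 1/(-7865) = -1/7865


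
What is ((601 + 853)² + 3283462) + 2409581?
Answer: 7807159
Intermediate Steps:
((601 + 853)² + 3283462) + 2409581 = (1454² + 3283462) + 2409581 = (2114116 + 3283462) + 2409581 = 5397578 + 2409581 = 7807159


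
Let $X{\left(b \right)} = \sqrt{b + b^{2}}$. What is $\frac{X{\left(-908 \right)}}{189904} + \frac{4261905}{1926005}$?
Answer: $\frac{852381}{385201} + \frac{\sqrt{205889}}{94952} \approx 2.2176$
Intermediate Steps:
$\frac{X{\left(-908 \right)}}{189904} + \frac{4261905}{1926005} = \frac{\sqrt{- 908 \left(1 - 908\right)}}{189904} + \frac{4261905}{1926005} = \sqrt{\left(-908\right) \left(-907\right)} \frac{1}{189904} + 4261905 \cdot \frac{1}{1926005} = \sqrt{823556} \cdot \frac{1}{189904} + \frac{852381}{385201} = 2 \sqrt{205889} \cdot \frac{1}{189904} + \frac{852381}{385201} = \frac{\sqrt{205889}}{94952} + \frac{852381}{385201} = \frac{852381}{385201} + \frac{\sqrt{205889}}{94952}$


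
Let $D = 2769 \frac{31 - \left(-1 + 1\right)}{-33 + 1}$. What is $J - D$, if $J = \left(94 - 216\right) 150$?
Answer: $- \frac{499761}{32} \approx -15618.0$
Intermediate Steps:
$D = - \frac{85839}{32}$ ($D = 2769 \frac{31 - 0}{-32} = 2769 \left(31 + 0\right) \left(- \frac{1}{32}\right) = 2769 \cdot 31 \left(- \frac{1}{32}\right) = 2769 \left(- \frac{31}{32}\right) = - \frac{85839}{32} \approx -2682.5$)
$J = -18300$ ($J = \left(-122\right) 150 = -18300$)
$J - D = -18300 - - \frac{85839}{32} = -18300 + \frac{85839}{32} = - \frac{499761}{32}$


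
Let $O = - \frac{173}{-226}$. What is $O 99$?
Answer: $\frac{17127}{226} \approx 75.783$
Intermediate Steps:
$O = \frac{173}{226}$ ($O = \left(-173\right) \left(- \frac{1}{226}\right) = \frac{173}{226} \approx 0.76549$)
$O 99 = \frac{173}{226} \cdot 99 = \frac{17127}{226}$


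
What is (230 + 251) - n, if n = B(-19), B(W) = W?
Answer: 500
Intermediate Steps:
n = -19
(230 + 251) - n = (230 + 251) - 1*(-19) = 481 + 19 = 500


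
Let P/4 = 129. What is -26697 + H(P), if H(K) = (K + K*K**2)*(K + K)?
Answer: 141785020887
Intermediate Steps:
P = 516 (P = 4*129 = 516)
H(K) = 2*K*(K + K**3) (H(K) = (K + K**3)*(2*K) = 2*K*(K + K**3))
-26697 + H(P) = -26697 + 2*516**2*(1 + 516**2) = -26697 + 2*266256*(1 + 266256) = -26697 + 2*266256*266257 = -26697 + 141785047584 = 141785020887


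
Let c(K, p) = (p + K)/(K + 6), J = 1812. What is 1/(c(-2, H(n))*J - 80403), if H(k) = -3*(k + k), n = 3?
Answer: -1/89463 ≈ -1.1178e-5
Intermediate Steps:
H(k) = -6*k
c(K, p) = (K + p)/(6 + K)
1/(c(-2, H(n))*J - 80403) = 1/(((-2 - 6*3)/(6 - 2))*1812 - 80403) = 1/(((-2 - 18)/4)*1812 - 80403) = 1/(((¼)*(-20))*1812 - 80403) = 1/(-5*1812 - 80403) = 1/(-9060 - 80403) = 1/(-89463) = -1/89463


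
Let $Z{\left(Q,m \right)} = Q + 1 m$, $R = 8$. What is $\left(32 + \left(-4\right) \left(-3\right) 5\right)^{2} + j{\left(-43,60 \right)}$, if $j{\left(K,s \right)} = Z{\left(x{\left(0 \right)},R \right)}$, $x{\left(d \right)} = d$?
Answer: $8472$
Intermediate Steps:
$Z{\left(Q,m \right)} = Q + m$
$j{\left(K,s \right)} = 8$ ($j{\left(K,s \right)} = 0 + 8 = 8$)
$\left(32 + \left(-4\right) \left(-3\right) 5\right)^{2} + j{\left(-43,60 \right)} = \left(32 + \left(-4\right) \left(-3\right) 5\right)^{2} + 8 = \left(32 + 12 \cdot 5\right)^{2} + 8 = \left(32 + 60\right)^{2} + 8 = 92^{2} + 8 = 8464 + 8 = 8472$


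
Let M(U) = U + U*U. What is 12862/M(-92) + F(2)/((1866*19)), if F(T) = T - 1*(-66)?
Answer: 114144661/74205222 ≈ 1.5382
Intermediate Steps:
F(T) = 66 + T (F(T) = T + 66 = 66 + T)
M(U) = U + U**2
12862/M(-92) + F(2)/((1866*19)) = 12862/((-92*(1 - 92))) + (66 + 2)/((1866*19)) = 12862/((-92*(-91))) + 68/35454 = 12862/8372 + 68*(1/35454) = 12862*(1/8372) + 34/17727 = 6431/4186 + 34/17727 = 114144661/74205222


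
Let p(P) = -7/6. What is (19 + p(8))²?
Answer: 11449/36 ≈ 318.03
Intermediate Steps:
p(P) = -7/6 (p(P) = -7*⅙ = -7/6)
(19 + p(8))² = (19 - 7/6)² = (107/6)² = 11449/36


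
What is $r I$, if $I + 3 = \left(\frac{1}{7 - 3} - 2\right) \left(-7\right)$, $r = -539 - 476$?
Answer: $- \frac{37555}{4} \approx -9388.8$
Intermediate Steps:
$r = -1015$ ($r = -539 - 476 = -1015$)
$I = \frac{37}{4}$ ($I = -3 + \left(\frac{1}{7 - 3} - 2\right) \left(-7\right) = -3 + \left(\frac{1}{4} + \left(-4 + 2\right)\right) \left(-7\right) = -3 + \left(\frac{1}{4} - 2\right) \left(-7\right) = -3 - - \frac{49}{4} = -3 + \frac{49}{4} = \frac{37}{4} \approx 9.25$)
$r I = \left(-1015\right) \frac{37}{4} = - \frac{37555}{4}$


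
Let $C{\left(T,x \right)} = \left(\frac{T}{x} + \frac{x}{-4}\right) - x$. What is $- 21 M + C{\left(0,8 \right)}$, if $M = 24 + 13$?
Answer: $-787$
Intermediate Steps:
$M = 37$
$C{\left(T,x \right)} = - \frac{5 x}{4} + \frac{T}{x}$ ($C{\left(T,x \right)} = \left(\frac{T}{x} + x \left(- \frac{1}{4}\right)\right) - x = \left(\frac{T}{x} - \frac{x}{4}\right) - x = \left(- \frac{x}{4} + \frac{T}{x}\right) - x = - \frac{5 x}{4} + \frac{T}{x}$)
$- 21 M + C{\left(0,8 \right)} = \left(-21\right) 37 + \left(\left(- \frac{5}{4}\right) 8 + \frac{0}{8}\right) = -777 + \left(-10 + 0 \cdot \frac{1}{8}\right) = -777 + \left(-10 + 0\right) = -777 - 10 = -787$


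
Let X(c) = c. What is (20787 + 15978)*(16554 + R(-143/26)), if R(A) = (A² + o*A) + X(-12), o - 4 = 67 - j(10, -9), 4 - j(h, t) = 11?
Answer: 2374026345/4 ≈ 5.9351e+8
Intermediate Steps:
j(h, t) = -7 (j(h, t) = 4 - 1*11 = 4 - 11 = -7)
o = 78 (o = 4 + (67 - 1*(-7)) = 4 + (67 + 7) = 4 + 74 = 78)
R(A) = -12 + A² + 78*A (R(A) = (A² + 78*A) - 12 = -12 + A² + 78*A)
(20787 + 15978)*(16554 + R(-143/26)) = (20787 + 15978)*(16554 + (-12 + (-143/26)² + 78*(-143/26))) = 36765*(16554 + (-12 + (-143*1/26)² + 78*(-143*1/26))) = 36765*(16554 + (-12 + (-11/2)² + 78*(-11/2))) = 36765*(16554 + (-12 + 121/4 - 429)) = 36765*(16554 - 1643/4) = 36765*(64573/4) = 2374026345/4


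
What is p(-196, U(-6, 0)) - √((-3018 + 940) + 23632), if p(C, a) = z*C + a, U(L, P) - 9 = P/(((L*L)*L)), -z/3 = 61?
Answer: 35877 - √21554 ≈ 35730.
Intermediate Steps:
z = -183 (z = -3*61 = -183)
U(L, P) = 9 + P/L³ (U(L, P) = 9 + P/(((L*L)*L)) = 9 + P/((L²*L)) = 9 + P/(L³) = 9 + P/L³)
p(C, a) = a - 183*C (p(C, a) = -183*C + a = a - 183*C)
p(-196, U(-6, 0)) - √((-3018 + 940) + 23632) = ((9 + 0/(-6)³) - 183*(-196)) - √((-3018 + 940) + 23632) = ((9 + 0*(-1/216)) + 35868) - √(-2078 + 23632) = ((9 + 0) + 35868) - √21554 = (9 + 35868) - √21554 = 35877 - √21554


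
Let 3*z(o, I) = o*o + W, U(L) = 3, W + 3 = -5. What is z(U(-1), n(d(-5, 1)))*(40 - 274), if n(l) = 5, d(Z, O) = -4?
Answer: -78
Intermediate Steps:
W = -8 (W = -3 - 5 = -8)
z(o, I) = -8/3 + o**2/3 (z(o, I) = (o*o - 8)/3 = (o**2 - 8)/3 = (-8 + o**2)/3 = -8/3 + o**2/3)
z(U(-1), n(d(-5, 1)))*(40 - 274) = (-8/3 + (1/3)*3**2)*(40 - 274) = (-8/3 + (1/3)*9)*(-234) = (-8/3 + 3)*(-234) = (1/3)*(-234) = -78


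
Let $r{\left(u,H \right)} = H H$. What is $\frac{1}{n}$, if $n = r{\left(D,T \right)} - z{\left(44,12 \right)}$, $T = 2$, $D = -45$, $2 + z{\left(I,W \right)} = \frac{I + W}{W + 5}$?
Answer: $\frac{17}{46} \approx 0.36957$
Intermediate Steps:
$z{\left(I,W \right)} = -2 + \frac{I + W}{5 + W}$ ($z{\left(I,W \right)} = -2 + \frac{I + W}{W + 5} = -2 + \frac{I + W}{5 + W}$)
$r{\left(u,H \right)} = H^{2}$
$n = \frac{46}{17}$ ($n = 2^{2} - \frac{-10 + 44 - 12}{5 + 12} = 4 - \frac{-10 + 44 - 12}{17} = 4 - \frac{1}{17} \cdot 22 = 4 - \frac{22}{17} = \frac{46}{17} \approx 2.7059$)
$\frac{1}{n} = \frac{1}{\frac{46}{17}} = \frac{17}{46}$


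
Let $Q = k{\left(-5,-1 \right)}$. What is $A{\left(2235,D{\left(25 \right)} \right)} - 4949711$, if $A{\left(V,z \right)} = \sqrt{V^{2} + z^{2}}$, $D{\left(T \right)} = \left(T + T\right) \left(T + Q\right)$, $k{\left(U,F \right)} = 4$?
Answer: $-4949711 + 5 \sqrt{283909} \approx -4.947 \cdot 10^{6}$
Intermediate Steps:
$Q = 4$
$D{\left(T \right)} = 2 T \left(4 + T\right)$ ($D{\left(T \right)} = \left(T + T\right) \left(T + 4\right) = 2 T \left(4 + T\right)$)
$A{\left(2235,D{\left(25 \right)} \right)} - 4949711 = \sqrt{2235^{2} + \left(2 \cdot 25 \left(4 + 25\right)\right)^{2}} - 4949711 = \sqrt{4995225 + \left(2 \cdot 25 \cdot 29\right)^{2}} - 4949711 = \sqrt{4995225 + 1450^{2}} - 4949711 = \sqrt{4995225 + 2102500} - 4949711 = \sqrt{7097725} - 4949711 = 5 \sqrt{283909} - 4949711 = -4949711 + 5 \sqrt{283909}$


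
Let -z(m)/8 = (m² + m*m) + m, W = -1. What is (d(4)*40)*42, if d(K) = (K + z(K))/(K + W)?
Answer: -159040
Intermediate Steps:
z(m) = -16*m² - 8*m (z(m) = -8*((m² + m*m) + m) = -8*((m² + m²) + m) = -8*(2*m² + m) = -8*(m + 2*m²) = -16*m² - 8*m)
d(K) = (K - 8*K*(1 + 2*K))/(-1 + K) (d(K) = (K - 8*K*(1 + 2*K))/(K - 1) = (K - 8*K*(1 + 2*K))/(-1 + K))
(d(4)*40)*42 = ((4*(-7 - 16*4)/(-1 + 4))*40)*42 = ((4*(-7 - 64)/3)*40)*42 = ((4*(⅓)*(-71))*40)*42 = -284/3*40*42 = -11360/3*42 = -159040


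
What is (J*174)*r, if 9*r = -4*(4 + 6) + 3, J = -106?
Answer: 227476/3 ≈ 75825.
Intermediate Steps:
r = -37/9 (r = (-4*(4 + 6) + 3)/9 = (-4*10 + 3)/9 = (-40 + 3)/9 = (⅑)*(-37) = -37/9 ≈ -4.1111)
(J*174)*r = -106*174*(-37/9) = -18444*(-37/9) = 227476/3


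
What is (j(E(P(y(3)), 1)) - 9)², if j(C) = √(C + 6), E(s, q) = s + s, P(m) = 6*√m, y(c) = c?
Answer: (9 - √6*√(1 + 2*√3))² ≈ 14.628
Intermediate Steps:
E(s, q) = 2*s
j(C) = √(6 + C)
(j(E(P(y(3)), 1)) - 9)² = (√(6 + 2*(6*√3)) - 9)² = (√(6 + 12*√3) - 9)² = (-9 + √(6 + 12*√3))²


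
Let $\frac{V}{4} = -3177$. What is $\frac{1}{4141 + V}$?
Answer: $- \frac{1}{8567} \approx -0.00011673$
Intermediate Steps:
$V = -12708$ ($V = 4 \left(-3177\right) = -12708$)
$\frac{1}{4141 + V} = \frac{1}{4141 - 12708} = \frac{1}{-8567} = - \frac{1}{8567}$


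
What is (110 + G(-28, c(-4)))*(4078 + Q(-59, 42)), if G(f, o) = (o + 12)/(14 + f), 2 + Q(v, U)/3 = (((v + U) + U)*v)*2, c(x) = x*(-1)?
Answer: -3640836/7 ≈ -5.2012e+5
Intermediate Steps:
c(x) = -x
Q(v, U) = -6 + 6*v*(v + 2*U) (Q(v, U) = -6 + 3*((((v + U) + U)*v)*2) = -6 + 3*((((U + v) + U)*v)*2) = -6 + 3*(((v + 2*U)*v)*2) = -6 + 3*((v*(v + 2*U))*2) = -6 + 3*(2*v*(v + 2*U)) = -6 + 6*v*(v + 2*U))
G(f, o) = (12 + o)/(14 + f)
(110 + G(-28, c(-4)))*(4078 + Q(-59, 42)) = (110 + (12 - 1*(-4))/(14 - 28))*(4078 + (-6 + 6*(-59)**2 + 12*42*(-59))) = (110 + (12 + 4)/(-14))*(4078 + (-6 + 6*3481 - 29736)) = (110 - 1/14*16)*(4078 + (-6 + 20886 - 29736)) = (110 - 8/7)*(4078 - 8856) = (762/7)*(-4778) = -3640836/7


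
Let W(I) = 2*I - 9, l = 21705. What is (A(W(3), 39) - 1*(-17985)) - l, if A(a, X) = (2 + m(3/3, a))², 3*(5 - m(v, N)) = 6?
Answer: -3695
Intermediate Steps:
m(v, N) = 3 (m(v, N) = 5 - ⅓*6 = 5 - 2 = 3)
W(I) = -9 + 2*I
A(a, X) = 25 (A(a, X) = (2 + 3)² = 5² = 25)
(A(W(3), 39) - 1*(-17985)) - l = (25 - 1*(-17985)) - 1*21705 = (25 + 17985) - 21705 = 18010 - 21705 = -3695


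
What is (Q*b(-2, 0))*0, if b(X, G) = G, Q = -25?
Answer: 0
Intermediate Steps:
(Q*b(-2, 0))*0 = -25*0*0 = 0*0 = 0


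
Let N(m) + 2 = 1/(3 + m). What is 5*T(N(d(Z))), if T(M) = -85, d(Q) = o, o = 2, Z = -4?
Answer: -425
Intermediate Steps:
d(Q) = 2
N(m) = -2 + 1/(3 + m)
5*T(N(d(Z))) = 5*(-85) = -425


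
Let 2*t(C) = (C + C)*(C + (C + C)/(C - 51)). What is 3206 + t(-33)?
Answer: 59767/14 ≈ 4269.1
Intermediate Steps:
t(C) = C*(C + 2*C/(-51 + C)) (t(C) = ((C + C)*(C + (C + C)/(C - 51)))/2 = ((2*C)*(C + (2*C)/(-51 + C)))/2 = ((2*C)*(C + 2*C/(-51 + C)))/2 = (2*C*(C + 2*C/(-51 + C)))/2 = C*(C + 2*C/(-51 + C)))
3206 + t(-33) = 3206 + (-33)²*(-49 - 33)/(-51 - 33) = 3206 + 1089*(-82)/(-84) = 3206 + 1089*(-1/84)*(-82) = 3206 + 14883/14 = 59767/14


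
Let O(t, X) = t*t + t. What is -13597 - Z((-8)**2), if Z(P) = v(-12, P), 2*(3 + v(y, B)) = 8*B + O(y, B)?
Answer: -13916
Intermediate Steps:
O(t, X) = t + t**2 (O(t, X) = t**2 + t = t + t**2)
v(y, B) = -3 + 4*B + y*(1 + y)/2 (v(y, B) = -3 + (8*B + y*(1 + y))/2 = -3 + (4*B + y*(1 + y)/2) = -3 + 4*B + y*(1 + y)/2)
Z(P) = 63 + 4*P (Z(P) = -3 + 4*P + (1/2)*(-12)*(1 - 12) = -3 + 4*P + (1/2)*(-12)*(-11) = -3 + 4*P + 66 = 63 + 4*P)
-13597 - Z((-8)**2) = -13597 - (63 + 4*(-8)**2) = -13597 - (63 + 4*64) = -13597 - (63 + 256) = -13597 - 1*319 = -13597 - 319 = -13916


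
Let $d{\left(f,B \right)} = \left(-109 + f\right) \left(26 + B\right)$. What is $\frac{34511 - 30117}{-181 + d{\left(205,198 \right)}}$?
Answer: $\frac{4394}{21323} \approx 0.20607$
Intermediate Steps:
$\frac{34511 - 30117}{-181 + d{\left(205,198 \right)}} = \frac{34511 - 30117}{-181 + \left(-2834 - 21582 + 26 \cdot 205 + 198 \cdot 205\right)} = \frac{4394}{-181 + \left(-2834 - 21582 + 5330 + 40590\right)} = \frac{4394}{-181 + 21504} = \frac{4394}{21323}$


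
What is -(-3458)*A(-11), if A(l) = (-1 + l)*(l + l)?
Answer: 912912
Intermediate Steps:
A(l) = 2*l*(-1 + l) (A(l) = (-1 + l)*(2*l) = 2*l*(-1 + l))
-(-3458)*A(-11) = -(-3458)*2*(-11)*(-1 - 11) = -(-3458)*2*(-11)*(-12) = -(-3458)*264 = -1729*(-528) = 912912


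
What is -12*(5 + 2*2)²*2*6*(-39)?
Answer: 454896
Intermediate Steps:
-12*(5 + 2*2)²*2*6*(-39) = -12*(5 + 4)²*2*6*(-39) = -12*9²*2*6*(-39) = -12*81*2*6*(-39) = -1944*6*(-39) = -12*972*(-39) = -11664*(-39) = 454896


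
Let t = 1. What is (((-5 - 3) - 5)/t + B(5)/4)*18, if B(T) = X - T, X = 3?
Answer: -243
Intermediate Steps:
B(T) = 3 - T
(((-5 - 3) - 5)/t + B(5)/4)*18 = (((-5 - 3) - 5)/1 + (3 - 1*5)/4)*18 = ((-8 - 5)*1 + (3 - 5)*(¼))*18 = (-13*1 - 2*¼)*18 = (-13 - ½)*18 = -27/2*18 = -243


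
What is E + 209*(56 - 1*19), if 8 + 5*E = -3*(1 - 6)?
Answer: 38672/5 ≈ 7734.4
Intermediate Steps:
E = 7/5 (E = -8/5 + (-3*(1 - 6))/5 = -8/5 + (-3*(-5))/5 = -8/5 + (⅕)*15 = -8/5 + 3 = 7/5 ≈ 1.4000)
E + 209*(56 - 1*19) = 7/5 + 209*(56 - 1*19) = 7/5 + 209*(56 - 19) = 7/5 + 209*37 = 7/5 + 7733 = 38672/5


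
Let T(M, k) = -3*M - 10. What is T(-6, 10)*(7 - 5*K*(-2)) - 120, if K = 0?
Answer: -64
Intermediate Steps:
T(M, k) = -10 - 3*M
T(-6, 10)*(7 - 5*K*(-2)) - 120 = (-10 - 3*(-6))*(7 - 0*(-2)) - 120 = (-10 + 18)*(7 - 5*0) - 120 = 8*(7 + 0) - 120 = 8*7 - 120 = 56 - 120 = -64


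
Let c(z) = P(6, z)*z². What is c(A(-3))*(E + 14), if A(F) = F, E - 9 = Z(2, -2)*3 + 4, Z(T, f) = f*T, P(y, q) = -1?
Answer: -135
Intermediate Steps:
Z(T, f) = T*f
E = 1 (E = 9 + ((2*(-2))*3 + 4) = 9 + (-4*3 + 4) = 9 + (-12 + 4) = 9 - 8 = 1)
c(z) = -z²
c(A(-3))*(E + 14) = (-1*(-3)²)*(1 + 14) = -1*9*15 = -9*15 = -135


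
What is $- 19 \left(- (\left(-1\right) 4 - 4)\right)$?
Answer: $-152$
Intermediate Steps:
$- 19 \left(- (\left(-1\right) 4 - 4)\right) = - 19 \left(- (-4 - 4)\right) = - 19 \left(\left(-1\right) \left(-8\right)\right) = \left(-19\right) 8 = -152$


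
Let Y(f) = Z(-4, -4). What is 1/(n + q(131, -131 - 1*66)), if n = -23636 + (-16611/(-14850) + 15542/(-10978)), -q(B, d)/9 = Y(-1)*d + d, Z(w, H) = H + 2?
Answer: -2470050/62762234437 ≈ -3.9356e-5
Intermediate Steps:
Z(w, H) = 2 + H
Y(f) = -2 (Y(f) = 2 - 4 = -2)
q(B, d) = 9*d (q(B, d) = -9*(-2*d + d) = -(-9)*d = 9*d)
n = -58382835787/2470050 (n = -23636 + (-16611*(-1/14850) + 15542*(-1/10978)) = -23636 + (5537/4950 - 7771/5489) = -23636 - 733987/2470050 = -58382835787/2470050 ≈ -23636.)
1/(n + q(131, -131 - 1*66)) = 1/(-58382835787/2470050 + 9*(-131 - 1*66)) = 1/(-58382835787/2470050 + 9*(-131 - 66)) = 1/(-58382835787/2470050 + 9*(-197)) = 1/(-58382835787/2470050 - 1773) = 1/(-62762234437/2470050) = -2470050/62762234437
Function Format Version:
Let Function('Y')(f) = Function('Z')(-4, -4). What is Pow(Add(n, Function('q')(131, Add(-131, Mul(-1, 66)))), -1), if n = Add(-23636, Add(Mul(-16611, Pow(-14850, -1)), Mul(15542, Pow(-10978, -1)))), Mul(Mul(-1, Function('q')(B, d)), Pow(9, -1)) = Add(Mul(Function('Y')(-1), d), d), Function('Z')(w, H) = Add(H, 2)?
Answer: Rational(-2470050, 62762234437) ≈ -3.9356e-5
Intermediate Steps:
Function('Z')(w, H) = Add(2, H)
Function('Y')(f) = -2 (Function('Y')(f) = Add(2, -4) = -2)
Function('q')(B, d) = Mul(9, d) (Function('q')(B, d) = Mul(-9, Add(Mul(-2, d), d)) = Mul(-9, Mul(-1, d)) = Mul(9, d))
n = Rational(-58382835787, 2470050) (n = Add(-23636, Add(Mul(-16611, Rational(-1, 14850)), Mul(15542, Rational(-1, 10978)))) = Add(-23636, Add(Rational(5537, 4950), Rational(-7771, 5489))) = Add(-23636, Rational(-733987, 2470050)) = Rational(-58382835787, 2470050) ≈ -23636.)
Pow(Add(n, Function('q')(131, Add(-131, Mul(-1, 66)))), -1) = Pow(Add(Rational(-58382835787, 2470050), Mul(9, Add(-131, Mul(-1, 66)))), -1) = Pow(Add(Rational(-58382835787, 2470050), Mul(9, Add(-131, -66))), -1) = Pow(Add(Rational(-58382835787, 2470050), Mul(9, -197)), -1) = Pow(Add(Rational(-58382835787, 2470050), -1773), -1) = Pow(Rational(-62762234437, 2470050), -1) = Rational(-2470050, 62762234437)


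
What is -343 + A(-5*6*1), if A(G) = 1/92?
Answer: -31555/92 ≈ -342.99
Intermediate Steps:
A(G) = 1/92
-343 + A(-5*6*1) = -343 + 1/92 = -31555/92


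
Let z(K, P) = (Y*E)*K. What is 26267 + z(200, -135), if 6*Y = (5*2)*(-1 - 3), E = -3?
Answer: 30267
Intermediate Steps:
Y = -20/3 (Y = ((5*2)*(-1 - 3))/6 = (10*(-4))/6 = (⅙)*(-40) = -20/3 ≈ -6.6667)
z(K, P) = 20*K (z(K, P) = (-20/3*(-3))*K = 20*K)
26267 + z(200, -135) = 26267 + 20*200 = 26267 + 4000 = 30267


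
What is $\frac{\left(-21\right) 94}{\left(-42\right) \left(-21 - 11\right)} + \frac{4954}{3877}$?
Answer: $- \frac{23691}{124064} \approx -0.19096$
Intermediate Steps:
$\frac{\left(-21\right) 94}{\left(-42\right) \left(-21 - 11\right)} + \frac{4954}{3877} = - \frac{1974}{\left(-42\right) \left(-21 - 11\right)} + 4954 \cdot \frac{1}{3877} = - \frac{1974}{\left(-42\right) \left(-32\right)} + \frac{4954}{3877} = - \frac{1974}{1344} + \frac{4954}{3877} = \left(-1974\right) \frac{1}{1344} + \frac{4954}{3877} = - \frac{47}{32} + \frac{4954}{3877} = - \frac{23691}{124064}$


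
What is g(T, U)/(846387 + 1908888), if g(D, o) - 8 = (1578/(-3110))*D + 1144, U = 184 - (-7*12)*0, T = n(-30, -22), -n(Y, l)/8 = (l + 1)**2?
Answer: 1524984/1428150875 ≈ 0.0010678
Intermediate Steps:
n(Y, l) = -8*(1 + l)**2 (n(Y, l) = -8*(l + 1)**2 = -8*(1 + l)**2)
T = -3528 (T = -8*(1 - 22)**2 = -8*(-21)**2 = -8*441 = -3528)
U = 184 (U = 184 - (-84)*0 = 184 - 1*0 = 184 + 0 = 184)
g(D, o) = 1152 - 789*D/1555 (g(D, o) = 8 + ((1578/(-3110))*D + 1144) = 8 + ((1578*(-1/3110))*D + 1144) = 8 + (-789*D/1555 + 1144) = 8 + (1144 - 789*D/1555) = 1152 - 789*D/1555)
g(T, U)/(846387 + 1908888) = (1152 - 789/1555*(-3528))/(846387 + 1908888) = (1152 + 2783592/1555)/2755275 = (4574952/1555)*(1/2755275) = 1524984/1428150875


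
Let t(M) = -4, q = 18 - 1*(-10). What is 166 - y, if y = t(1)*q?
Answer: 278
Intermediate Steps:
q = 28 (q = 18 + 10 = 28)
y = -112 (y = -4*28 = -112)
166 - y = 166 - 1*(-112) = 166 + 112 = 278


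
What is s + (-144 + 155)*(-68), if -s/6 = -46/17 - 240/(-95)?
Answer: -241256/323 ≈ -746.92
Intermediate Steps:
s = 348/323 (s = -6*(-46/17 - 240/(-95)) = -6*(-46*1/17 - 240*(-1/95)) = -6*(-46/17 + 48/19) = -6*(-58/323) = 348/323 ≈ 1.0774)
s + (-144 + 155)*(-68) = 348/323 + (-144 + 155)*(-68) = 348/323 + 11*(-68) = 348/323 - 748 = -241256/323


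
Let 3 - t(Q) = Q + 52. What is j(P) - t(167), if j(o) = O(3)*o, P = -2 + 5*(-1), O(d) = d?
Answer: 195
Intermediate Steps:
t(Q) = -49 - Q (t(Q) = 3 - (Q + 52) = 3 - (52 + Q) = 3 + (-52 - Q) = -49 - Q)
P = -7 (P = -2 - 5 = -7)
j(o) = 3*o
j(P) - t(167) = 3*(-7) - (-49 - 1*167) = -21 - (-49 - 167) = -21 - 1*(-216) = -21 + 216 = 195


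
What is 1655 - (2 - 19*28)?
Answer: 2185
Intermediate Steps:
1655 - (2 - 19*28) = 1655 - (2 - 532) = 1655 - 1*(-530) = 1655 + 530 = 2185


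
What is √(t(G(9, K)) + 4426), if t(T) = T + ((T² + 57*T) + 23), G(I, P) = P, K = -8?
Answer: √4049 ≈ 63.632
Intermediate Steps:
t(T) = 23 + T² + 58*T (t(T) = T + (23 + T² + 57*T) = 23 + T² + 58*T)
√(t(G(9, K)) + 4426) = √((23 + (-8)² + 58*(-8)) + 4426) = √((23 + 64 - 464) + 4426) = √(-377 + 4426) = √4049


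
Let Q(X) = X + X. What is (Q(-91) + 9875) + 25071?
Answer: 34764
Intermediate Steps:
Q(X) = 2*X
(Q(-91) + 9875) + 25071 = (2*(-91) + 9875) + 25071 = (-182 + 9875) + 25071 = 9693 + 25071 = 34764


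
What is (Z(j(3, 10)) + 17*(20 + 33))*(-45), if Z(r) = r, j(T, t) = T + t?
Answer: -41130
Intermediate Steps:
(Z(j(3, 10)) + 17*(20 + 33))*(-45) = ((3 + 10) + 17*(20 + 33))*(-45) = (13 + 17*53)*(-45) = (13 + 901)*(-45) = 914*(-45) = -41130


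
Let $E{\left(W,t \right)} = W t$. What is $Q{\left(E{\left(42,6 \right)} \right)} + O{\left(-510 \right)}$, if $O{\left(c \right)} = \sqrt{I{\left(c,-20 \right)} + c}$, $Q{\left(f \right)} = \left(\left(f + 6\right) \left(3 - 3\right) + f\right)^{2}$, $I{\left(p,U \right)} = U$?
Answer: $63504 + i \sqrt{530} \approx 63504.0 + 23.022 i$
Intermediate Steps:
$Q{\left(f \right)} = f^{2}$ ($Q{\left(f \right)} = \left(\left(6 + f\right) 0 + f\right)^{2} = \left(0 + f\right)^{2} = f^{2}$)
$O{\left(c \right)} = \sqrt{-20 + c}$
$Q{\left(E{\left(42,6 \right)} \right)} + O{\left(-510 \right)} = \left(42 \cdot 6\right)^{2} + \sqrt{-20 - 510} = 252^{2} + \sqrt{-530} = 63504 + i \sqrt{530}$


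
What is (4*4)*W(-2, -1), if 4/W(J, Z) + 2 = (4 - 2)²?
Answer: 32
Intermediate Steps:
W(J, Z) = 2 (W(J, Z) = 4/(-2 + (4 - 2)²) = 4/(-2 + 2²) = 4/(-2 + 4) = 4/2 = 4*(½) = 2)
(4*4)*W(-2, -1) = (4*4)*2 = 16*2 = 32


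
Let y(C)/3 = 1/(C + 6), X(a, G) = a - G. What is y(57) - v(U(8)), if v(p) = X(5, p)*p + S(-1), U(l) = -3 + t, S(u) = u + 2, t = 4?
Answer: -104/21 ≈ -4.9524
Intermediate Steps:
y(C) = 3/(6 + C) (y(C) = 3/(C + 6) = 3/(6 + C))
S(u) = 2 + u
U(l) = 1 (U(l) = -3 + 4 = 1)
v(p) = 1 + p*(5 - p) (v(p) = (5 - p)*p + (2 - 1) = p*(5 - p) + 1 = 1 + p*(5 - p))
y(57) - v(U(8)) = 3/(6 + 57) - (1 - 1*1*(-5 + 1)) = 3/63 - (1 - 1*1*(-4)) = 3*(1/63) - (1 + 4) = 1/21 - 1*5 = 1/21 - 5 = -104/21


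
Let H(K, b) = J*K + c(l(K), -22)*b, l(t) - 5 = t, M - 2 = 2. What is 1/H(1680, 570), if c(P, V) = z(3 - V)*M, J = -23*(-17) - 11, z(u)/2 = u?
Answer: 1/752400 ≈ 1.3291e-6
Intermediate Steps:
M = 4 (M = 2 + 2 = 4)
l(t) = 5 + t
z(u) = 2*u
J = 380 (J = 391 - 11 = 380)
c(P, V) = 24 - 8*V (c(P, V) = (2*(3 - V))*4 = (6 - 2*V)*4 = 24 - 8*V)
H(K, b) = 200*b + 380*K (H(K, b) = 380*K + (24 - 8*(-22))*b = 380*K + (24 + 176)*b = 380*K + 200*b = 200*b + 380*K)
1/H(1680, 570) = 1/(200*570 + 380*1680) = 1/(114000 + 638400) = 1/752400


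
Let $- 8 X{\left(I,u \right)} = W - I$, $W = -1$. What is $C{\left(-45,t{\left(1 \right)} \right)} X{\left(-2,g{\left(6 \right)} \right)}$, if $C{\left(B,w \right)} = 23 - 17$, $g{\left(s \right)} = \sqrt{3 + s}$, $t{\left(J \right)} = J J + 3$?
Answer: $- \frac{3}{4} \approx -0.75$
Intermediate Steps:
$t{\left(J \right)} = 3 + J^{2}$ ($t{\left(J \right)} = J^{2} + 3 = 3 + J^{2}$)
$X{\left(I,u \right)} = \frac{1}{8} + \frac{I}{8}$ ($X{\left(I,u \right)} = - \frac{-1 - I}{8} = \frac{1}{8} + \frac{I}{8}$)
$C{\left(B,w \right)} = 6$
$C{\left(-45,t{\left(1 \right)} \right)} X{\left(-2,g{\left(6 \right)} \right)} = 6 \left(\frac{1}{8} + \frac{1}{8} \left(-2\right)\right) = 6 \left(\frac{1}{8} - \frac{1}{4}\right) = 6 \left(- \frac{1}{8}\right) = - \frac{3}{4}$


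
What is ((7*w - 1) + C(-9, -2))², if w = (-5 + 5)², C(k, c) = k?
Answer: 100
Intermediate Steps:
w = 0 (w = 0² = 0)
((7*w - 1) + C(-9, -2))² = ((7*0 - 1) - 9)² = ((0 - 1) - 9)² = (-1 - 9)² = (-10)² = 100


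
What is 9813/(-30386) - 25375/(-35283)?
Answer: 424812671/1072109238 ≈ 0.39624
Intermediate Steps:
9813/(-30386) - 25375/(-35283) = 9813*(-1/30386) - 25375*(-1/35283) = -9813/30386 + 25375/35283 = 424812671/1072109238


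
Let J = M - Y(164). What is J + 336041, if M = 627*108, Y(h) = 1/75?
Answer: 30281774/75 ≈ 4.0376e+5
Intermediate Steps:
Y(h) = 1/75
M = 67716
J = 5078699/75 (J = 67716 - 1*1/75 = 67716 - 1/75 = 5078699/75 ≈ 67716.)
J + 336041 = 5078699/75 + 336041 = 30281774/75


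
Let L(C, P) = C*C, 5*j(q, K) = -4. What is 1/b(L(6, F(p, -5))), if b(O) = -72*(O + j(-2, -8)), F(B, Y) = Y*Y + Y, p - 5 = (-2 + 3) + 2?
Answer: -5/12672 ≈ -0.00039457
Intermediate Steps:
j(q, K) = -⅘ (j(q, K) = (⅕)*(-4) = -⅘)
p = 8 (p = 5 + ((-2 + 3) + 2) = 5 + (1 + 2) = 5 + 3 = 8)
F(B, Y) = Y + Y² (F(B, Y) = Y² + Y = Y + Y²)
L(C, P) = C²
b(O) = 288/5 - 72*O (b(O) = -72*(O - ⅘) = -72*(-⅘ + O) = 288/5 - 72*O)
1/b(L(6, F(p, -5))) = 1/(288/5 - 72*6²) = 1/(288/5 - 72*36) = 1/(288/5 - 2592) = 1/(-12672/5) = -5/12672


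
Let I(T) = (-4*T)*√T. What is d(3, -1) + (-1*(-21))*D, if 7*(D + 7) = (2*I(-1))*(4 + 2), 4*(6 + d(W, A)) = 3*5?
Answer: -597/4 + 144*I ≈ -149.25 + 144.0*I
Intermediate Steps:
I(T) = -4*T^(3/2)
d(W, A) = -9/4 (d(W, A) = -6 + (3*5)/4 = -6 + (¼)*15 = -6 + 15/4 = -9/4)
D = -7 + 48*I/7 (D = -7 + ((2*(-(-4)*I))*(4 + 2))/7 = -7 + ((2*(-(-4)*I))*6)/7 = -7 + ((2*(4*I))*6)/7 = -7 + ((8*I)*6)/7 = -7 + (48*I)/7 = -7 + 48*I/7 ≈ -7.0 + 6.8571*I)
d(3, -1) + (-1*(-21))*D = -9/4 + (-1*(-21))*(-7 + 48*I/7) = -9/4 + 21*(-7 + 48*I/7) = -9/4 + (-147 + 144*I) = -597/4 + 144*I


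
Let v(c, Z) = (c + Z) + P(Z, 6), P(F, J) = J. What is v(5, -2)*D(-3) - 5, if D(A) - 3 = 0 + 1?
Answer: 31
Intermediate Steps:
D(A) = 4 (D(A) = 3 + (0 + 1) = 3 + 1 = 4)
v(c, Z) = 6 + Z + c (v(c, Z) = (c + Z) + 6 = (Z + c) + 6 = 6 + Z + c)
v(5, -2)*D(-3) - 5 = (6 - 2 + 5)*4 - 5 = 9*4 - 5 = 36 - 5 = 31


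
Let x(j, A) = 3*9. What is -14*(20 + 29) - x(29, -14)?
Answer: -713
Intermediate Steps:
x(j, A) = 27
-14*(20 + 29) - x(29, -14) = -14*(20 + 29) - 1*27 = -14*49 - 27 = -686 - 27 = -713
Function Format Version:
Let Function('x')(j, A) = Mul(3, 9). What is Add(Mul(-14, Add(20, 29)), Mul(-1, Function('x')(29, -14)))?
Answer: -713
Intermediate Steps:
Function('x')(j, A) = 27
Add(Mul(-14, Add(20, 29)), Mul(-1, Function('x')(29, -14))) = Add(Mul(-14, Add(20, 29)), Mul(-1, 27)) = Add(Mul(-14, 49), -27) = Add(-686, -27) = -713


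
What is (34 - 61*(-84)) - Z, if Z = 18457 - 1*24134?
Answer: 10835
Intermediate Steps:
Z = -5677 (Z = 18457 - 24134 = -5677)
(34 - 61*(-84)) - Z = (34 - 61*(-84)) - 1*(-5677) = (34 + 5124) + 5677 = 5158 + 5677 = 10835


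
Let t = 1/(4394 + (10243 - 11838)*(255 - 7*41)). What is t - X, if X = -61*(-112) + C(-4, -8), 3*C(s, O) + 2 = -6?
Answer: -126192421/18478 ≈ -6829.3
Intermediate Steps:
C(s, O) = -8/3 (C(s, O) = -⅔ + (⅓)*(-6) = -⅔ - 2 = -8/3)
X = 20488/3 (X = -61*(-112) - 8/3 = 6832 - 8/3 = 20488/3 ≈ 6829.3)
t = 1/55434 (t = 1/(4394 - 1595*(255 - 287)) = 1/(4394 - 1595*(-32)) = 1/(4394 + 51040) = 1/55434 ≈ 1.8039e-5)
t - X = 1/55434 - 1*20488/3 = 1/55434 - 20488/3 = -126192421/18478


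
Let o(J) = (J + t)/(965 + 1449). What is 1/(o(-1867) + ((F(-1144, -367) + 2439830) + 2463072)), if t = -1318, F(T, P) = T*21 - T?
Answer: 2414/11780369923 ≈ 2.0492e-7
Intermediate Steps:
F(T, P) = 20*T (F(T, P) = 21*T - T = 20*T)
o(J) = -659/1207 + J/2414 (o(J) = (J - 1318)/(965 + 1449) = (-1318 + J)/2414 = (-1318 + J)*(1/2414) = -659/1207 + J/2414)
1/(o(-1867) + ((F(-1144, -367) + 2439830) + 2463072)) = 1/((-659/1207 + (1/2414)*(-1867)) + ((20*(-1144) + 2439830) + 2463072)) = 1/((-659/1207 - 1867/2414) + ((-22880 + 2439830) + 2463072)) = 1/(-3185/2414 + (2416950 + 2463072)) = 1/(-3185/2414 + 4880022) = 1/(11780369923/2414) = 2414/11780369923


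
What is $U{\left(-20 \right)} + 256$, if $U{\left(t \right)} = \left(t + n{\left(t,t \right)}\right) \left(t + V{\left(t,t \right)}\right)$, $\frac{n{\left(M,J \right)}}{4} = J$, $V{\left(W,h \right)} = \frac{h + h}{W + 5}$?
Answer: $\frac{5968}{3} \approx 1989.3$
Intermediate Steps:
$V{\left(W,h \right)} = \frac{2 h}{5 + W}$
$n{\left(M,J \right)} = 4 J$
$U{\left(t \right)} = 5 t \left(t + \frac{2 t}{5 + t}\right)$ ($U{\left(t \right)} = \left(t + 4 t\right) \left(t + \frac{2 t}{5 + t}\right) = 5 t \left(t + \frac{2 t}{5 + t}\right)$)
$U{\left(-20 \right)} + 256 = \frac{5 \left(-20\right)^{2} \left(7 - 20\right)}{5 - 20} + 256 = 5 \cdot 400 \frac{1}{-15} \left(-13\right) + 256 = 5 \cdot 400 \left(- \frac{1}{15}\right) \left(-13\right) + 256 = \frac{5200}{3} + 256 = \frac{5968}{3}$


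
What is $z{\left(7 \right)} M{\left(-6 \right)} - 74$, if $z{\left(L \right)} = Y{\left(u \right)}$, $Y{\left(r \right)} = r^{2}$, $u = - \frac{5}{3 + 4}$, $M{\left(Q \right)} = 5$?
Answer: $- \frac{3501}{49} \approx -71.449$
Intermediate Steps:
$u = - \frac{5}{7} \approx -0.71429$
$z{\left(L \right)} = \frac{25}{49}$ ($z{\left(L \right)} = \left(- \frac{5}{7}\right)^{2} = \frac{25}{49}$)
$z{\left(7 \right)} M{\left(-6 \right)} - 74 = \frac{25}{49} \cdot 5 - 74 = \frac{125}{49} - 74 = - \frac{3501}{49}$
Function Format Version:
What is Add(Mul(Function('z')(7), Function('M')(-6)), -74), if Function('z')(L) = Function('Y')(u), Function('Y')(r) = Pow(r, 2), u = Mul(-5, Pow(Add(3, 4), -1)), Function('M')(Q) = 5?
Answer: Rational(-3501, 49) ≈ -71.449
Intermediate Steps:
u = Rational(-5, 7) (u = Mul(-5, Pow(7, -1)) = Mul(-5, Rational(1, 7)) = Rational(-5, 7) ≈ -0.71429)
Function('z')(L) = Rational(25, 49) (Function('z')(L) = Pow(Rational(-5, 7), 2) = Rational(25, 49))
Add(Mul(Function('z')(7), Function('M')(-6)), -74) = Add(Mul(Rational(25, 49), 5), -74) = Add(Rational(125, 49), -74) = Rational(-3501, 49)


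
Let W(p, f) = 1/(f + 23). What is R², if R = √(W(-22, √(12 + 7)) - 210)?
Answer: -107077/510 - √19/510 ≈ -209.96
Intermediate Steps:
W(p, f) = 1/(23 + f)
R = √(-210 + 1/(23 + √19)) (R = √(1/(23 + √(12 + 7)) - 210) = √(1/(23 + √19) - 210) = √(-210 + 1/(23 + √19)) ≈ 14.49*I)
R² = (√(-4829 - 210*√19)/√(23 + √19))² = (-4829 - 210*√19)/(23 + √19)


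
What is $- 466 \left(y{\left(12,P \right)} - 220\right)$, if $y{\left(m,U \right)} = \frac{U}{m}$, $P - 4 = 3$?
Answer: $\frac{613489}{6} \approx 1.0225 \cdot 10^{5}$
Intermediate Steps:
$P = 7$ ($P = 4 + 3 = 7$)
$- 466 \left(y{\left(12,P \right)} - 220\right) = - 466 \left(\frac{7}{12} - 220\right) = \left(-466\right) \left(- \frac{2633}{12}\right) = \frac{613489}{6}$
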